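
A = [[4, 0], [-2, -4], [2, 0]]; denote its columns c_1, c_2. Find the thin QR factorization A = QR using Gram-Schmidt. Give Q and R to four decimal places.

c_1 = (4, -2, 2); ‖c_1‖ = 4.8990, so q_1 = (0.8165, -0.4082, 0.4082).
q_1·c_2 = 0.8165·0 + (-0.4082)·(-4) + 0.4082·0 = 1.6330.
u_2 = c_2 − 1.6330·q_1 = (-1.3333, -3.3333, -0.6667).
‖u_2‖ = 3.6515, so q_2 = (-0.3651, -0.9129, -0.1826).

Q = [[0.8165, -0.3651], [-0.4082, -0.9129], [0.4082, -0.1826]], R = [[4.8990, 1.6330], [0.0000, 3.6515]]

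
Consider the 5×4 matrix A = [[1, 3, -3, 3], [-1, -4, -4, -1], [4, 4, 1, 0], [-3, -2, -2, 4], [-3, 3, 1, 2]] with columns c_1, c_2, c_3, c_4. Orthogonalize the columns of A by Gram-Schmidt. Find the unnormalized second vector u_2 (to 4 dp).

u_2 = (2.4444, -3.4444, 1.7778, -0.3333, 4.6667)

q_1 = c_1/‖c_1‖ = (1, -1, 4, -3, -3)/6.0000 = (0.1667, -0.1667, 0.6667, -0.5000, -0.5000).
r_{12} = q_1·c_2 = 3.3333.
u_2 = c_2 − 3.3333·q_1 = (2.4444, -3.4444, 1.7778, -0.3333, 4.6667).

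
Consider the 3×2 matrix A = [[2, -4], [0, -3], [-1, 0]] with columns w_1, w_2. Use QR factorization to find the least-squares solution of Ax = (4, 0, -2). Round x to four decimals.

x = (2.0000, 0.0000)

q_1 = w_1/‖w_1‖ = (2, 0, -1)/2.2361 = (0.8944, 0.0000, -0.4472).
r_{12} = q_1·w_2 = -3.5777.
u_2 = w_2 + 3.5777·q_1 = (-0.8000, -3.0000, -1.6000).
‖u_2‖ = 3.4928, so q_2 = (-0.2290, -0.8589, -0.4581).
Qᵀb = (4.4721, 0.0000).
Back-substitute: x_2 = 0.0000/3.4928 = 0.0000.
x_1 = (4.4721 + 3.5777·0.0000)/2.2361 = 2.0000.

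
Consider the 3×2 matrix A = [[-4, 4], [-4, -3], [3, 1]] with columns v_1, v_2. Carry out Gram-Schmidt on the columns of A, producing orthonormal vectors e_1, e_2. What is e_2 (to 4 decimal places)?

e_2 = (0.7657, -0.6078, 0.2106)

v_1 = (-4, -4, 3); ‖v_1‖ = 6.4031, so e_1 = (-0.6247, -0.6247, 0.4685).
e_1·v_2 = (-0.6247)·4 + (-0.6247)·(-3) + 0.4685·1 = -0.1562.
u_2 = v_2 + 0.1562·e_1 = (3.9024, -3.0976, 1.0732).
‖u_2‖ = 5.0966, so e_2 = (0.7657, -0.6078, 0.2106).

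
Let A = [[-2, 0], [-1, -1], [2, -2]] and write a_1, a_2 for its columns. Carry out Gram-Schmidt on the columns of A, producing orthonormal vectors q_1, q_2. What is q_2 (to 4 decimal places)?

q_1 = a_1/‖a_1‖ = (-2, -1, 2)/3.0000 = (-0.6667, -0.3333, 0.6667).
r_{12} = q_1·a_2 = -1.0000.
u_2 = a_2 + 1.0000·q_1 = (-0.6667, -1.3333, -1.3333).
‖u_2‖ = 2.0000, so q_2 = (-0.3333, -0.6667, -0.6667).

q_2 = (-0.3333, -0.6667, -0.6667)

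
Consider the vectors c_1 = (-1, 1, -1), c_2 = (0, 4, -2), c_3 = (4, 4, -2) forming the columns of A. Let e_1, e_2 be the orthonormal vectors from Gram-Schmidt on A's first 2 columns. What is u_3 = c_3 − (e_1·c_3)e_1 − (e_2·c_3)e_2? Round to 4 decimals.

u_3 = (0.6667, -0.6667, -1.3333)

e_1 = c_1/‖c_1‖ = (-1, 1, -1)/1.7321 = (-0.5774, 0.5774, -0.5774).
r_{12} = e_1·c_2 = 3.4641.
u_2 = c_2 − 3.4641·e_1 = (2.0000, 2.0000, 0.0000).
‖u_2‖ = 2.8284, so e_2 = (0.7071, 0.7071, 0.0000).
r_{13} = e_1·c_3 = 1.1547; r_{23} = e_2·c_3 = 5.6569.
u_3 = c_3 − 1.1547·e_1 − 5.6569·e_2 = (0.6667, -0.6667, -1.3333).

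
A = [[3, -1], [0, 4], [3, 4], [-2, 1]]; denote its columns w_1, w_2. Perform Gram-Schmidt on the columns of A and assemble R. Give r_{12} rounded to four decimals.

w_1 = (3, 0, 3, -2); ‖w_1‖ = 4.6904, so e_1 = (0.6396, 0.0000, 0.6396, -0.4264).
r_{12} = e_1·w_2 = 1.4924.

r_{12} = 1.4924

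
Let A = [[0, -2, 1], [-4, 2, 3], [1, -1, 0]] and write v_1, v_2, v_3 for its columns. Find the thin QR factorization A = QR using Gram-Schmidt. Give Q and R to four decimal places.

Q = [[0.0000, -0.9718, -0.2357], [-0.9701, -0.0572, 0.2357], [0.2425, -0.2287, 0.9428]], R = [[4.1231, -2.1828, -2.9104], [0.0000, 2.0580, -1.1433], [0.0000, 0.0000, 0.4714]]

v_1 = (0, -4, 1); ‖v_1‖ = 4.1231, so e_1 = (0.0000, -0.9701, 0.2425).
e_1·v_2 = 0.0000·(-2) + (-0.9701)·2 + 0.2425·(-1) = -2.1828.
u_2 = v_2 + 2.1828·e_1 = (-2.0000, -0.1176, -0.4706).
‖u_2‖ = 2.0580, so e_2 = (-0.9718, -0.0572, -0.2287).
e_1·v_3 = 0.0000·1 + (-0.9701)·3 + 0.2425·0 = -2.9104; e_2·v_3 = (-0.9718)·1 + (-0.0572)·3 + (-0.2287)·0 = -1.1433.
u_3 = v_3 + 2.9104·e_1 + 1.1433·e_2 = (-0.1111, 0.1111, 0.4444).
‖u_3‖ = 0.4714, so e_3 = (-0.2357, 0.2357, 0.9428).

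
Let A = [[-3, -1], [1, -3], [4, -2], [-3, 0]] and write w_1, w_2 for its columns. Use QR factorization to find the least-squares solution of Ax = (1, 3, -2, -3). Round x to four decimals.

q_1 = w_1/‖w_1‖ = (-3, 1, 4, -3)/5.9161 = (-0.5071, 0.1690, 0.6761, -0.5071).
r_{12} = q_1·w_2 = -1.3522.
u_2 = w_2 + 1.3522·q_1 = (-1.6857, -2.7714, -1.0857, -0.6857).
‖u_2‖ = 3.4888, so q_2 = (-0.4832, -0.7944, -0.3112, -0.1965).
Qᵀb = (0.1690, -1.6543).
Back-substitute: x_2 = -1.6543/3.4888 = -0.4742.
x_1 = (0.1690 + 1.3522·(-0.4742))/5.9161 = -0.0798.

x = (-0.0798, -0.4742)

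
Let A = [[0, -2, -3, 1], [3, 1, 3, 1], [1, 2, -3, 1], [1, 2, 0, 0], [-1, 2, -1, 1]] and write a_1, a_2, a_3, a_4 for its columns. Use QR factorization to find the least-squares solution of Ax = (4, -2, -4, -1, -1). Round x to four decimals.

x = (-0.5455, -1.2657, 0.1049, 0.7133)

a_1 = (0, 3, 1, 1, -1); ‖a_1‖ = 3.4641, so e_1 = (0.0000, 0.8660, 0.2887, 0.2887, -0.2887).
e_1·a_2 = 0.0000·(-2) + 0.8660·1 + 0.2887·2 + 0.2887·2 + (-0.2887)·2 = 1.4434.
u_2 = a_2 − 1.4434·e_1 = (-2.0000, -0.2500, 1.5833, 1.5833, 2.4167).
‖u_2‖ = 3.8622, so e_2 = (-0.5178, -0.0647, 0.4100, 0.4100, 0.6257).
e_1·a_3 = 0.0000·(-3) + 0.8660·3 + 0.2887·(-3) + 0.2887·0 + (-0.2887)·(-1) = 2.0207; e_2·a_3 = (-0.5178)·(-3) + (-0.0647)·3 + 0.4100·(-3) + 0.4100·0 + 0.6257·(-1) = -0.4963.
u_3 = a_3 − 2.0207·e_1 + 0.4963·e_2 = (-3.2570, 1.2179, -3.3799, -0.3799, -0.1061).
‖u_3‖ = 4.8652, so e_3 = (-0.6694, 0.2503, -0.6947, -0.0781, -0.0218).
e_1·a_4 = 0.0000·1 + 0.8660·1 + 0.2887·1 + 0.2887·0 + (-0.2887)·1 = 0.8660; e_2·a_4 = (-0.5178)·1 + (-0.0647)·1 + 0.4100·1 + 0.4100·0 + 0.6257·1 = 0.4531; e_3·a_4 = (-0.6694)·1 + 0.2503·1 + (-0.6947)·1 + (-0.0781)·0 + (-0.0218)·1 = -1.1356.
u_4 = a_4 − 0.8660·e_1 − 0.4531·e_2 + 1.1356·e_3 = (0.4744, 0.5636, -0.2247, -0.5244, 0.9417).
‖u_4‖ = 1.3248, so e_4 = (0.3581, 0.4254, -0.1696, -0.3959, 0.7108).
Qᵀb = (-2.8868, -4.6174, -0.2997, 0.9449).
Back-substitute: x_4 = 0.9449/1.3248 = 0.7133.
x_3 = (-0.2997 + 1.1356·0.7133)/4.8652 = 0.1049.
x_2 = (-4.6174 + 0.4963·0.1049 − 0.4531·0.7133)/3.8622 = -1.2657.
x_1 = (-2.8868 − 1.4434·(-1.2657) − 2.0207·0.1049 − 0.8660·0.7133)/3.4641 = -0.5455.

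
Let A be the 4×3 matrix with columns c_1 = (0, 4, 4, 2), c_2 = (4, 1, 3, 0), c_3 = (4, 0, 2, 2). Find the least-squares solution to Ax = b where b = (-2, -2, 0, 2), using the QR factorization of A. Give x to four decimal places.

x = (0.1333, -1.2000, 0.8667)

q_1 = c_1/‖c_1‖ = (0, 4, 4, 2)/6.0000 = (0.0000, 0.6667, 0.6667, 0.3333).
r_{12} = q_1·c_2 = 2.6667.
u_2 = c_2 − 2.6667·q_1 = (4.0000, -0.7778, 1.2222, -0.8889).
‖u_2‖ = 4.3461, so q_2 = (0.9204, -0.1790, 0.2812, -0.2045).
r_{13} = q_1·c_3 = 2.0000; r_{23} = q_2·c_3 = 3.8348.
u_3 = c_3 − 2.0000·q_1 − 3.8348·q_2 = (0.4706, -0.6471, -0.4118, 2.1176).
‖u_3‖ = 2.3009, so q_3 = (0.2045, -0.2812, -0.1790, 0.9204).
Qᵀb = (-0.6667, -1.8918, 1.9941).
Back-substitute: x_3 = 1.9941/2.3009 = 0.8667.
x_2 = (-1.8918 − 3.8348·0.8667)/4.3461 = -1.2000.
x_1 = (-0.6667 − 2.6667·(-1.2000) − 2.0000·0.8667)/6.0000 = 0.1333.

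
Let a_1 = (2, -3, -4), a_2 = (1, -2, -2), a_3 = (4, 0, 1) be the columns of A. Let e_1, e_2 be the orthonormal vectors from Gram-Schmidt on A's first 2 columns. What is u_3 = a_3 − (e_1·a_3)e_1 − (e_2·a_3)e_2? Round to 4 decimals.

u_3 = (3.6000, 0.0000, 1.8000)

e_1 = a_1/‖a_1‖ = (2, -3, -4)/5.3852 = (0.3714, -0.5571, -0.7428).
r_{12} = e_1·a_2 = 2.9711.
u_2 = a_2 − 2.9711·e_1 = (-0.1034, -0.3448, 0.2069).
‖u_2‖ = 0.4152, so e_2 = (-0.2491, -0.8305, 0.4983).
r_{13} = e_1·a_3 = 0.7428; r_{23} = e_2·a_3 = -0.4983.
u_3 = a_3 − 0.7428·e_1 + 0.4983·e_2 = (3.6000, 0.0000, 1.8000).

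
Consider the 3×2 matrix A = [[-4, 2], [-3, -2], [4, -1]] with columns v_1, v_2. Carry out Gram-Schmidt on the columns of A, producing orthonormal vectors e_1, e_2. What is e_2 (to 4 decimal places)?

v_1 = (-4, -3, 4); ‖v_1‖ = 6.4031, so e_1 = (-0.6247, -0.4685, 0.6247).
e_1·v_2 = (-0.6247)·2 + (-0.4685)·(-2) + 0.6247·(-1) = -0.9370.
u_2 = v_2 + 0.9370·e_1 = (1.4146, -2.4390, -0.4146).
‖u_2‖ = 2.8499, so e_2 = (0.4964, -0.8558, -0.1455).

e_2 = (0.4964, -0.8558, -0.1455)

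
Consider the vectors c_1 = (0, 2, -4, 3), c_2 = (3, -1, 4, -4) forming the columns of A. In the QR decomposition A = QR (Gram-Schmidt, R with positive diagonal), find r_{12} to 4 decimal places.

c_1 = (0, 2, -4, 3); ‖c_1‖ = 5.3852, so e_1 = (0.0000, 0.3714, -0.7428, 0.5571).
r_{12} = e_1·c_2 = -5.5709.

r_{12} = -5.5709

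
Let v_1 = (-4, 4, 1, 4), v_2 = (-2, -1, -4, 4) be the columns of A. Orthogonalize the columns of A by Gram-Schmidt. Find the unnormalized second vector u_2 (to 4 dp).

u_2 = (-0.6939, -2.3061, -4.3265, 2.6939)

v_1 = (-4, 4, 1, 4); ‖v_1‖ = 7.0000, so q_1 = (-0.5714, 0.5714, 0.1429, 0.5714).
q_1·v_2 = (-0.5714)·(-2) + 0.5714·(-1) + 0.1429·(-4) + 0.5714·4 = 2.2857.
u_2 = v_2 − 2.2857·q_1 = (-0.6939, -2.3061, -4.3265, 2.6939).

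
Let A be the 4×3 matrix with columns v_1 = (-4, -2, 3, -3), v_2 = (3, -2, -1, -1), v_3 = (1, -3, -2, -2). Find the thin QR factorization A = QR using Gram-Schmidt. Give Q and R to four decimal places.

Q = [[-0.6489, 0.5914, -0.4615], [-0.3244, -0.6635, -0.2175], [0.4867, -0.1010, -0.8549], [-0.4867, -0.4471, -0.0946]], R = [[6.1644, -1.2978, 0.3244], [0.0000, 3.6491, 3.6779], [0.0000, 0.0000, 2.0899]]

q_1 = v_1/‖v_1‖ = (-4, -2, 3, -3)/6.1644 = (-0.6489, -0.3244, 0.4867, -0.4867).
r_{12} = q_1·v_2 = -1.2978.
u_2 = v_2 + 1.2978·q_1 = (2.1579, -2.4211, -0.3684, -1.6316).
‖u_2‖ = 3.6491, so q_2 = (0.5914, -0.6635, -0.1010, -0.4471).
r_{13} = q_1·v_3 = 0.3244; r_{23} = q_2·v_3 = 3.6779.
u_3 = v_3 − 0.3244·q_1 − 3.6779·q_2 = (-0.9644, -0.4545, -1.7866, -0.1976).
‖u_3‖ = 2.0899, so q_3 = (-0.4615, -0.2175, -0.8549, -0.0946).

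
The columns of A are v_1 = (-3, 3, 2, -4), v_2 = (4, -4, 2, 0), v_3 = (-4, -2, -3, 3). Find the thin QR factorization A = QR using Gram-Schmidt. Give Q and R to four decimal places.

Q = [[-0.4867, 0.4797, -0.7108], [0.4867, -0.4797, -0.7030], [0.3244, 0.6048, 0.0156], [-0.6489, -0.4171, 0.0136]], R = [[6.1644, -3.2444, -1.9467], [0.0000, 5.0471, -4.0252], [0.0000, 0.0000, 4.2436]]

q_1 = v_1/‖v_1‖ = (-3, 3, 2, -4)/6.1644 = (-0.4867, 0.4867, 0.3244, -0.6489).
r_{12} = q_1·v_2 = -3.2444.
u_2 = v_2 + 3.2444·q_1 = (2.4211, -2.4211, 3.0526, -2.1053).
‖u_2‖ = 5.0471, so q_2 = (0.4797, -0.4797, 0.6048, -0.4171).
r_{13} = q_1·v_3 = -1.9467; r_{23} = q_2·v_3 = -4.0252.
u_3 = v_3 + 1.9467·q_1 + 4.0252·q_2 = (-3.0165, -2.9835, 0.0661, 0.0579).
‖u_3‖ = 4.2436, so q_3 = (-0.7108, -0.7030, 0.0156, 0.0136).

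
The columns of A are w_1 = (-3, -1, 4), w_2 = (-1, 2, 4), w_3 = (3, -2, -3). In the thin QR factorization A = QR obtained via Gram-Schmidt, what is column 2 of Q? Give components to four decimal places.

w_1 = (-3, -1, 4); ‖w_1‖ = 5.0990, so q_1 = (-0.5883, -0.1961, 0.7845).
q_1·w_2 = (-0.5883)·(-1) + (-0.1961)·2 + 0.7845·4 = 3.3340.
u_2 = w_2 − 3.3340·q_1 = (0.9615, 2.6538, 1.3846).
‖u_2‖ = 3.1440, so q_2 = (0.3058, 0.8441, 0.4404).

q_2 = (0.3058, 0.8441, 0.4404)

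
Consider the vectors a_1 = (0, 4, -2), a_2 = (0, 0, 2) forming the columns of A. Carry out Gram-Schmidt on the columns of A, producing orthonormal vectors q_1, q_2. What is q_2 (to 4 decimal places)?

q_2 = (0.0000, 0.4472, 0.8944)

q_1 = a_1/‖a_1‖ = (0, 4, -2)/4.4721 = (0.0000, 0.8944, -0.4472).
r_{12} = q_1·a_2 = -0.8944.
u_2 = a_2 + 0.8944·q_1 = (0.0000, 0.8000, 1.6000).
‖u_2‖ = 1.7889, so q_2 = (0.0000, 0.4472, 0.8944).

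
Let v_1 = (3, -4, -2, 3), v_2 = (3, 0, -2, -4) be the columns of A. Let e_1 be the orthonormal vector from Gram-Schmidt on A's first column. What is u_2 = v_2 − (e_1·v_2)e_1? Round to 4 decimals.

u_2 = (2.9211, 0.1053, -1.9474, -4.0789)

v_1 = (3, -4, -2, 3); ‖v_1‖ = 6.1644, so e_1 = (0.4867, -0.6489, -0.3244, 0.4867).
e_1·v_2 = 0.4867·3 + (-0.6489)·0 + (-0.3244)·(-2) + 0.4867·(-4) = 0.1622.
u_2 = v_2 − 0.1622·e_1 = (2.9211, 0.1053, -1.9474, -4.0789).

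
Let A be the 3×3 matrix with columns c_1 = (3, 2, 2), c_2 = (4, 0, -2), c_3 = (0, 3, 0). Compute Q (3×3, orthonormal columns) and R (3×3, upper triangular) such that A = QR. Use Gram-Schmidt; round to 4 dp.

q_1 = c_1/‖c_1‖ = (3, 2, 2)/4.1231 = (0.7276, 0.4851, 0.4851).
r_{12} = q_1·c_2 = 1.9403.
u_2 = c_2 − 1.9403·q_1 = (2.5882, -0.9412, -2.9412).
‖u_2‖ = 4.0293, so q_2 = (0.6424, -0.2336, -0.7299).
r_{13} = q_1·c_3 = 1.4552; r_{23} = q_2·c_3 = -0.7007.
u_3 = c_3 − 1.4552·q_1 + 0.7007·q_2 = (-0.6087, 2.1304, -1.2174).
‖u_3‖ = 2.5281, so q_3 = (-0.2408, 0.8427, -0.4815).

Q = [[0.7276, 0.6424, -0.2408], [0.4851, -0.2336, 0.8427], [0.4851, -0.7299, -0.4815]], R = [[4.1231, 1.9403, 1.4552], [0.0000, 4.0293, -0.7007], [0.0000, 0.0000, 2.5281]]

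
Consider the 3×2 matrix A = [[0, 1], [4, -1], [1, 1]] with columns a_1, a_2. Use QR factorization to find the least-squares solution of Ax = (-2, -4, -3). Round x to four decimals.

x = (-1.4286, -1.7619)

a_1 = (0, 4, 1); ‖a_1‖ = 4.1231, so e_1 = (0.0000, 0.9701, 0.2425).
e_1·a_2 = 0.0000·1 + 0.9701·(-1) + 0.2425·1 = -0.7276.
u_2 = a_2 + 0.7276·e_1 = (1.0000, -0.2941, 1.1765).
‖u_2‖ = 1.5718, so e_2 = (0.6362, -0.1871, 0.7485).
Qᵀb = (-4.6082, -2.7694).
Back-substitute: x_2 = -2.7694/1.5718 = -1.7619.
x_1 = (-4.6082 + 0.7276·(-1.7619))/4.1231 = -1.4286.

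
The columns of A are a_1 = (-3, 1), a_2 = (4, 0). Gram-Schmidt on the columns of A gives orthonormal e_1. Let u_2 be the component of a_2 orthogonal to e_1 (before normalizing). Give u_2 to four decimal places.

u_2 = (0.4000, 1.2000)

a_1 = (-3, 1); ‖a_1‖ = 3.1623, so e_1 = (-0.9487, 0.3162).
e_1·a_2 = (-0.9487)·4 + 0.3162·0 = -3.7947.
u_2 = a_2 + 3.7947·e_1 = (0.4000, 1.2000).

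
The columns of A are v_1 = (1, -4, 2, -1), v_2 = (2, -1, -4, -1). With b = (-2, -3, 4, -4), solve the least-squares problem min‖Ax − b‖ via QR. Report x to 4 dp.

x = (0.9752, -0.5466)

v_1 = (1, -4, 2, -1); ‖v_1‖ = 4.6904, so e_1 = (0.2132, -0.8528, 0.4264, -0.2132).
e_1·v_2 = 0.2132·2 + (-0.8528)·(-1) + 0.4264·(-4) + (-0.2132)·(-1) = -0.2132.
u_2 = v_2 + 0.2132·e_1 = (2.0455, -1.1818, -3.9091, -1.0455).
‖u_2‖ = 4.6856, so e_2 = (0.4365, -0.2522, -0.8343, -0.2231).
Qᵀb = (4.6904, -2.5611).
Back-substitute: x_2 = -2.5611/4.6856 = -0.5466.
x_1 = (4.6904 + 0.2132·(-0.5466))/4.6904 = 0.9752.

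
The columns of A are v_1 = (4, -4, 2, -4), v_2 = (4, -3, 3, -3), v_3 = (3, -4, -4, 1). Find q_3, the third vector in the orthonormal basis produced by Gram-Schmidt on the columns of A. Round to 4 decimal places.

v_1 = (4, -4, 2, -4); ‖v_1‖ = 7.2111, so q_1 = (0.5547, -0.5547, 0.2774, -0.5547).
q_1·v_2 = 0.5547·4 + (-0.5547)·(-3) + 0.2774·3 + (-0.5547)·(-3) = 6.3791.
u_2 = v_2 − 6.3791·q_1 = (0.4615, 0.5385, 1.2308, 0.5385).
‖u_2‖ = 1.5191, so q_2 = (0.3038, 0.3545, 0.8102, 0.3545).
q_1·v_3 = 0.5547·3 + (-0.5547)·(-4) + 0.2774·(-4) + (-0.5547)·1 = 2.2188; q_2·v_3 = 0.3038·3 + 0.3545·(-4) + 0.8102·(-4) + 0.3545·1 = -3.3927.
u_3 = v_3 − 2.2188·q_1 + 3.3927·q_2 = (2.8000, -1.5667, -1.8667, 3.4333).
‖u_3‖ = 5.0563, so q_3 = (0.5538, -0.3098, -0.3692, 0.6790).

q_3 = (0.5538, -0.3098, -0.3692, 0.6790)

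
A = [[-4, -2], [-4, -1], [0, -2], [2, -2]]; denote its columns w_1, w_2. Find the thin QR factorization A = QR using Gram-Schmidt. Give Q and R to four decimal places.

q_1 = w_1/‖w_1‖ = (-4, -4, 0, 2)/6.0000 = (-0.6667, -0.6667, 0.0000, 0.3333).
r_{12} = q_1·w_2 = 1.3333.
u_2 = w_2 − 1.3333·q_1 = (-1.1111, -0.1111, -2.0000, -2.4444).
‖u_2‖ = 3.3500, so q_2 = (-0.3317, -0.0332, -0.5970, -0.7297).

Q = [[-0.6667, -0.3317], [-0.6667, -0.0332], [0.0000, -0.5970], [0.3333, -0.7297]], R = [[6.0000, 1.3333], [0.0000, 3.3500]]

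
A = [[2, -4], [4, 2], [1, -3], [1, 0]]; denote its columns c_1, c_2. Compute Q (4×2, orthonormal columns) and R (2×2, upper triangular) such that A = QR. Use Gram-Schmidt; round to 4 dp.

Q = [[0.4264, -0.6971], [0.8528, 0.4760], [0.2132, -0.5356], [0.2132, 0.0255]], R = [[4.6904, -0.6396], [0.0000, 5.3470]]

c_1 = (2, 4, 1, 1); ‖c_1‖ = 4.6904, so q_1 = (0.4264, 0.8528, 0.2132, 0.2132).
q_1·c_2 = 0.4264·(-4) + 0.8528·2 + 0.2132·(-3) + 0.2132·0 = -0.6396.
u_2 = c_2 + 0.6396·q_1 = (-3.7273, 2.5455, -2.8636, 0.1364).
‖u_2‖ = 5.3470, so q_2 = (-0.6971, 0.4760, -0.5356, 0.0255).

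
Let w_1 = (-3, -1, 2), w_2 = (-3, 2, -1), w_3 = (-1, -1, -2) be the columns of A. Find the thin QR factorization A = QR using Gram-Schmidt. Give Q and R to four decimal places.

Q = [[-0.8018, -0.5518, -0.2294], [-0.2673, 0.6745, -0.6882], [0.5345, -0.4905, -0.6882]], R = [[3.7417, 1.3363, 0.0000], [0.0000, 3.4949, 0.8584], [0.0000, 0.0000, 2.2942]]

w_1 = (-3, -1, 2); ‖w_1‖ = 3.7417, so q_1 = (-0.8018, -0.2673, 0.5345).
q_1·w_2 = (-0.8018)·(-3) + (-0.2673)·2 + 0.5345·(-1) = 1.3363.
u_2 = w_2 − 1.3363·q_1 = (-1.9286, 2.3571, -1.7143).
‖u_2‖ = 3.4949, so q_2 = (-0.5518, 0.6745, -0.4905).
q_1·w_3 = (-0.8018)·(-1) + (-0.2673)·(-1) + 0.5345·(-2) = 0.0000; q_2·w_3 = (-0.5518)·(-1) + 0.6745·(-1) + (-0.4905)·(-2) = 0.8584.
u_3 = w_3 + 0.0000·q_1 − 0.8584·q_2 = (-0.5263, -1.5789, -1.5789).
‖u_3‖ = 2.2942, so q_3 = (-0.2294, -0.6882, -0.6882).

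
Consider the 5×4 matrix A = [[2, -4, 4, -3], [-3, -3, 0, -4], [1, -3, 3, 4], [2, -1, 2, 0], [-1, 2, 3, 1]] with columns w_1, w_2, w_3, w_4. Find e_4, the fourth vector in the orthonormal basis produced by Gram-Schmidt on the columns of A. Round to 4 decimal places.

e_4 = (-0.4996, -0.1491, 0.8345, -0.1691, -0.0556)

e_1 = w_1/‖w_1‖ = (2, -3, 1, 2, -1)/4.3589 = (0.4588, -0.6882, 0.2294, 0.4588, -0.2294).
r_{12} = e_1·w_2 = -1.3765.
u_2 = w_2 + 1.3765·e_1 = (-3.3684, -3.9474, -2.6842, -0.3684, 1.6842).
‖u_2‖ = 6.0914, so e_2 = (-0.5530, -0.6480, -0.4407, -0.0605, 0.2765).
r_{13} = e_1·w_3 = 2.7530; r_{23} = e_2·w_3 = -2.8254.
u_3 = w_3 − 2.7530·e_1 + 2.8254·e_2 = (1.1745, 0.0638, 1.1234, 0.5660, 4.4128).
‖u_3‖ = 4.7369, so e_3 = (0.2479, 0.0135, 0.2372, 0.1195, 0.9316).
r_{14} = e_1·w_4 = 2.0647; r_{24} = e_2·w_4 = 2.7649; r_{34} = e_3·w_4 = 1.0825.
u_4 = w_4 − 2.0647·e_1 − 2.7649·e_2 − 1.0825·e_3 = (-2.6868, -0.8018, 4.4880, -0.9095, -0.2992).
‖u_4‖ = 5.3778, so e_4 = (-0.4996, -0.1491, 0.8345, -0.1691, -0.0556).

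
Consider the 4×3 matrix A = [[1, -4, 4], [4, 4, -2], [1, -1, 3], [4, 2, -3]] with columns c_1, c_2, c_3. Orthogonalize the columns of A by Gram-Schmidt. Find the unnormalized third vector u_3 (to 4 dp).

u_3 = (-0.0647, 1.2508, 1.8618, -1.7001)

c_1 = (1, 4, 1, 4); ‖c_1‖ = 5.8310, so q_1 = (0.1715, 0.6860, 0.1715, 0.6860).
q_1·c_2 = 0.1715·(-4) + 0.6860·4 + 0.1715·(-1) + 0.6860·2 = 3.2585.
u_2 = c_2 − 3.2585·q_1 = (-4.5588, 1.7647, -1.5588, -0.2353).
‖u_2‖ = 5.1364, so q_2 = (-0.8876, 0.3436, -0.3035, -0.0458).
q_1·c_3 = 0.1715·4 + 0.6860·(-2) + 0.1715·3 + 0.6860·(-3) = -2.2295; q_2·c_3 = (-0.8876)·4 + 0.3436·(-2) + (-0.3035)·3 + (-0.0458)·(-3) = -5.0104.
u_3 = c_3 + 2.2295·q_1 + 5.0104·q_2 = (-0.0647, 1.2508, 1.8618, -1.7001).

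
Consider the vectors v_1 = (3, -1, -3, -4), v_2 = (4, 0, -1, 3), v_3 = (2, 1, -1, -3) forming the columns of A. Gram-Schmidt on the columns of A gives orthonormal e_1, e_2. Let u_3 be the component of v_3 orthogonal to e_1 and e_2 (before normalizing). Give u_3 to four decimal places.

u_3 = (0.5350, 1.5771, 0.6648, -0.4917)

v_1 = (3, -1, -3, -4); ‖v_1‖ = 5.9161, so e_1 = (0.5071, -0.1690, -0.5071, -0.6761).
e_1·v_2 = 0.5071·4 + (-0.1690)·0 + (-0.5071)·(-1) + (-0.6761)·3 = 0.5071.
u_2 = v_2 − 0.5071·e_1 = (3.7429, 0.0857, -0.7429, 3.3429).
‖u_2‖ = 5.0737, so e_2 = (0.7377, 0.0169, -0.1464, 0.6589).
e_1·v_3 = 0.5071·2 + (-0.1690)·1 + (-0.5071)·(-1) + (-0.6761)·(-3) = 3.3806; e_2·v_3 = 0.7377·2 + 0.0169·1 + (-0.1464)·(-1) + 0.6589·(-3) = -0.3379.
u_3 = v_3 − 3.3806·e_1 + 0.3379·e_2 = (0.5350, 1.5771, 0.6648, -0.4917).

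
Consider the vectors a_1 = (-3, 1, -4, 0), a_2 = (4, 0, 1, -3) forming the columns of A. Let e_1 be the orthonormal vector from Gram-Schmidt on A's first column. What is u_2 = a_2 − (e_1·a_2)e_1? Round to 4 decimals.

a_1 = (-3, 1, -4, 0); ‖a_1‖ = 5.0990, so e_1 = (-0.5883, 0.1961, -0.7845, 0.0000).
e_1·a_2 = (-0.5883)·4 + 0.1961·0 + (-0.7845)·1 + 0.0000·(-3) = -3.1379.
u_2 = a_2 + 3.1379·e_1 = (2.1538, 0.6154, -1.4615, -3.0000).

u_2 = (2.1538, 0.6154, -1.4615, -3.0000)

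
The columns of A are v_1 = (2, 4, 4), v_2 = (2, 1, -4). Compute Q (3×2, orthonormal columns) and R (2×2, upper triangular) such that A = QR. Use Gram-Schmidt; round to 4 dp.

v_1 = (2, 4, 4); ‖v_1‖ = 6.0000, so e_1 = (0.3333, 0.6667, 0.6667).
e_1·v_2 = 0.3333·2 + 0.6667·1 + 0.6667·(-4) = -1.3333.
u_2 = v_2 + 1.3333·e_1 = (2.4444, 1.8889, -3.1111).
‖u_2‖ = 4.3843, so e_2 = (0.5575, 0.4308, -0.7096).

Q = [[0.3333, 0.5575], [0.6667, 0.4308], [0.6667, -0.7096]], R = [[6.0000, -1.3333], [0.0000, 4.3843]]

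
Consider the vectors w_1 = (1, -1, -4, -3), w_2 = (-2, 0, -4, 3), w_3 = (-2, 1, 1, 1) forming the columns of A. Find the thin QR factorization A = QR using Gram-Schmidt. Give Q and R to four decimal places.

Q = [[0.1925, -0.4124, -0.7986], [-0.1925, 0.0350, 0.3812], [-0.7698, -0.6151, 0.0522], [-0.5774, 0.6710, -0.4628]], R = [[5.1962, 0.9623, -1.9245], [0.0000, 5.2985, 0.9157], [0.0000, 0.0000, 1.5677]]

e_1 = w_1/‖w_1‖ = (1, -1, -4, -3)/5.1962 = (0.1925, -0.1925, -0.7698, -0.5774).
r_{12} = e_1·w_2 = 0.9623.
u_2 = w_2 − 0.9623·e_1 = (-2.1852, 0.1852, -3.2593, 3.5556).
‖u_2‖ = 5.2985, so e_2 = (-0.4124, 0.0350, -0.6151, 0.6710).
r_{13} = e_1·w_3 = -1.9245; r_{23} = e_2·w_3 = 0.9157.
u_3 = w_3 + 1.9245·e_1 − 0.9157·e_2 = (-1.2520, 0.5976, 0.0818, -0.7256).
‖u_3‖ = 1.5677, so e_3 = (-0.7986, 0.3812, 0.0522, -0.4628).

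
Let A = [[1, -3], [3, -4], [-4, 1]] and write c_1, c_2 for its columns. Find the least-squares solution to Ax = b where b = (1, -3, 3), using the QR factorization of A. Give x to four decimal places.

c_1 = (1, 3, -4); ‖c_1‖ = 5.0990, so q_1 = (0.1961, 0.5883, -0.7845).
q_1·c_2 = 0.1961·(-3) + 0.5883·(-4) + (-0.7845)·1 = -3.7262.
u_2 = c_2 + 3.7262·q_1 = (-2.2692, -1.8077, -1.9231).
‖u_2‖ = 3.4807, so q_2 = (-0.6519, -0.5193, -0.5525).
Qᵀb = (-3.9223, -0.7514).
Back-substitute: x_2 = -0.7514/3.4807 = -0.2159.
x_1 = (-3.9223 + 3.7262·(-0.2159))/5.0990 = -0.9270.

x = (-0.9270, -0.2159)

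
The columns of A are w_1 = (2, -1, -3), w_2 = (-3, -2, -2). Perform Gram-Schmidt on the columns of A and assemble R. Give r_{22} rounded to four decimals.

r_{22} = 4.0883

e_1 = w_1/‖w_1‖ = (2, -1, -3)/3.7417 = (0.5345, -0.2673, -0.8018).
r_{12} = e_1·w_2 = 0.5345.
u_2 = w_2 − 0.5345·e_1 = (-3.2857, -1.8571, -1.5714).
r_{22} = ‖u_2‖ = 4.0883.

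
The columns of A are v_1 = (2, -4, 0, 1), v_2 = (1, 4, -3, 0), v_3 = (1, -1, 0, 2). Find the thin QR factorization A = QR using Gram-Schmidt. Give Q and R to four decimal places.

Q = [[0.4364, 0.5715, -0.0547], [-0.8729, 0.3266, 0.2081], [0.0000, -0.7348, 0.2592], [0.2182, 0.1633, 0.9416]], R = [[4.5826, -3.0551, 1.7457], [0.0000, 4.0825, 0.5715], [0.0000, 0.0000, 1.6204]]

e_1 = v_1/‖v_1‖ = (2, -4, 0, 1)/4.5826 = (0.4364, -0.8729, 0.0000, 0.2182).
r_{12} = e_1·v_2 = -3.0551.
u_2 = v_2 + 3.0551·e_1 = (2.3333, 1.3333, -3.0000, 0.6667).
‖u_2‖ = 4.0825, so e_2 = (0.5715, 0.3266, -0.7348, 0.1633).
r_{13} = e_1·v_3 = 1.7457; r_{23} = e_2·v_3 = 0.5715.
u_3 = v_3 − 1.7457·e_1 − 0.5715·e_2 = (-0.0886, 0.3371, 0.4200, 1.5257).
‖u_3‖ = 1.6204, so e_3 = (-0.0547, 0.2081, 0.2592, 0.9416).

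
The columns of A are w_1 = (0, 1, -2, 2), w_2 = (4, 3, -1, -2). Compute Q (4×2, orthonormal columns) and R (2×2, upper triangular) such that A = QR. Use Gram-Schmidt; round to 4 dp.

Q = [[0.0000, 0.7317], [0.3333, 0.5284], [-0.6667, -0.1423], [0.6667, -0.4065]], R = [[3.0000, 0.3333], [0.0000, 5.4671]]

w_1 = (0, 1, -2, 2); ‖w_1‖ = 3.0000, so q_1 = (0.0000, 0.3333, -0.6667, 0.6667).
q_1·w_2 = 0.0000·4 + 0.3333·3 + (-0.6667)·(-1) + 0.6667·(-2) = 0.3333.
u_2 = w_2 − 0.3333·q_1 = (4.0000, 2.8889, -0.7778, -2.2222).
‖u_2‖ = 5.4671, so q_2 = (0.7317, 0.5284, -0.1423, -0.4065).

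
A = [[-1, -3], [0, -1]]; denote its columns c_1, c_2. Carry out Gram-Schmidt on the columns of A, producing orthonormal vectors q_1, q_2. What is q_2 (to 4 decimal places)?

q_2 = (0.0000, -1.0000)

c_1 = (-1, 0); ‖c_1‖ = 1.0000, so q_1 = (-1.0000, 0.0000).
q_1·c_2 = (-1.0000)·(-3) + 0.0000·(-1) = 3.0000.
u_2 = c_2 − 3.0000·q_1 = (0.0000, -1.0000).
‖u_2‖ = 1.0000, so q_2 = (0.0000, -1.0000).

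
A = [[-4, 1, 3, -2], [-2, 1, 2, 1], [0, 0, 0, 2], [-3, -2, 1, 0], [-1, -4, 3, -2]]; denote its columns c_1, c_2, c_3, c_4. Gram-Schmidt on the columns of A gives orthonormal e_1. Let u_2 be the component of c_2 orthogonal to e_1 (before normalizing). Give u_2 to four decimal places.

u_2 = (1.5333, 1.2667, 0.0000, -1.6000, -3.8667)

c_1 = (-4, -2, 0, -3, -1); ‖c_1‖ = 5.4772, so e_1 = (-0.7303, -0.3651, 0.0000, -0.5477, -0.1826).
e_1·c_2 = (-0.7303)·1 + (-0.3651)·1 + 0.0000·0 + (-0.5477)·(-2) + (-0.1826)·(-4) = 0.7303.
u_2 = c_2 − 0.7303·e_1 = (1.5333, 1.2667, 0.0000, -1.6000, -3.8667).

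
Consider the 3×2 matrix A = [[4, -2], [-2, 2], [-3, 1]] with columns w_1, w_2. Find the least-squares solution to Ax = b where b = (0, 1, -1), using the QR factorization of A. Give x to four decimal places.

e_1 = w_1/‖w_1‖ = (4, -2, -3)/5.3852 = (0.7428, -0.3714, -0.5571).
r_{12} = e_1·w_2 = -2.7854.
u_2 = w_2 + 2.7854·e_1 = (0.0690, 0.9655, -0.5517).
‖u_2‖ = 1.1142, so e_2 = (0.0619, 0.8666, -0.4952).
Qᵀb = (0.1857, 1.3618).
Back-substitute: x_2 = 1.3618/1.1142 = 1.2222.
x_1 = (0.1857 + 2.7854·1.2222)/5.3852 = 0.6667.

x = (0.6667, 1.2222)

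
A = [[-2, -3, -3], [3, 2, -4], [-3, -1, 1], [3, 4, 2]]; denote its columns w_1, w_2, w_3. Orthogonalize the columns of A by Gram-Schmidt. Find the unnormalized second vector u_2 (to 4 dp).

u_2 = (-1.2581, -0.6129, 1.6129, 1.3871)

w_1 = (-2, 3, -3, 3); ‖w_1‖ = 5.5678, so q_1 = (-0.3592, 0.5388, -0.5388, 0.5388).
q_1·w_2 = (-0.3592)·(-3) + 0.5388·2 + (-0.5388)·(-1) + 0.5388·4 = 4.8493.
u_2 = w_2 − 4.8493·q_1 = (-1.2581, -0.6129, 1.6129, 1.3871).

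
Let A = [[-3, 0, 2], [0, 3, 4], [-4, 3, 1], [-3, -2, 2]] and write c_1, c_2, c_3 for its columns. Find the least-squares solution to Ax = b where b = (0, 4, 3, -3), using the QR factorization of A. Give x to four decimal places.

x = (0.1701, 1.2298, 0.0877)

e_1 = c_1/‖c_1‖ = (-3, 0, -4, -3)/5.8310 = (-0.5145, 0.0000, -0.6860, -0.5145).
r_{12} = e_1·c_2 = -1.0290.
u_2 = c_2 + 1.0290·e_1 = (-0.5294, 3.0000, 2.2941, -2.5294).
‖u_2‖ = 4.5762, so e_2 = (-0.1157, 0.6556, 0.5013, -0.5527).
r_{13} = e_1·c_3 = -2.7440; r_{23} = e_2·c_3 = 1.7868.
u_3 = c_3 + 2.7440·e_1 − 1.7868·e_2 = (0.7949, 2.8287, -1.7781, 1.5758).
‖u_3‖ = 3.7786, so e_3 = (0.2104, 0.7486, -0.4706, 0.4170).
Qᵀb = (-0.5145, 5.7845, 0.3316).
Back-substitute: x_3 = 0.3316/3.7786 = 0.0877.
x_2 = (5.7845 − 1.7868·0.0877)/4.5762 = 1.2298.
x_1 = (-0.5145 + 1.0290·1.2298 + 2.7440·0.0877)/5.8310 = 0.1701.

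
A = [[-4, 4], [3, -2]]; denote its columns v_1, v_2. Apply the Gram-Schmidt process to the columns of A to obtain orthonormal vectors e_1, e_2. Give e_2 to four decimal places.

v_1 = (-4, 3); ‖v_1‖ = 5.0000, so e_1 = (-0.8000, 0.6000).
e_1·v_2 = (-0.8000)·4 + 0.6000·(-2) = -4.4000.
u_2 = v_2 + 4.4000·e_1 = (0.4800, 0.6400).
‖u_2‖ = 0.8000, so e_2 = (0.6000, 0.8000).

e_2 = (0.6000, 0.8000)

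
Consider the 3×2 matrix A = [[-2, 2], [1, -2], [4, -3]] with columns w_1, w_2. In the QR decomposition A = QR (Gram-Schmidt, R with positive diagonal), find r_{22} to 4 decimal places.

r_{22} = 1.2536

w_1 = (-2, 1, 4); ‖w_1‖ = 4.5826, so q_1 = (-0.4364, 0.2182, 0.8729).
q_1·w_2 = (-0.4364)·2 + 0.2182·(-2) + 0.8729·(-3) = -3.9279.
u_2 = w_2 + 3.9279·q_1 = (0.2857, -1.1429, 0.4286).
r_{22} = ‖u_2‖ = 1.2536.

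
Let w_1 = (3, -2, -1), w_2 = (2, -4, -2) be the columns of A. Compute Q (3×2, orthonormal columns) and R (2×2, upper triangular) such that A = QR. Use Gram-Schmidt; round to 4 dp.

q_1 = w_1/‖w_1‖ = (3, -2, -1)/3.7417 = (0.8018, -0.5345, -0.2673).
r_{12} = q_1·w_2 = 4.2762.
u_2 = w_2 − 4.2762·q_1 = (-1.4286, -1.7143, -0.8571).
‖u_2‖ = 2.3905, so q_2 = (-0.5976, -0.7171, -0.3586).

Q = [[0.8018, -0.5976], [-0.5345, -0.7171], [-0.2673, -0.3586]], R = [[3.7417, 4.2762], [0.0000, 2.3905]]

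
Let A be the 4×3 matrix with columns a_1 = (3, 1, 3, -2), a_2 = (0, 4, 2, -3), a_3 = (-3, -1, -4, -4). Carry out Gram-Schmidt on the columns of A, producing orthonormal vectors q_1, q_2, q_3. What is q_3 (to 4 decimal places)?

q_3 = (-0.0069, -0.4130, -0.4007, -0.8178)

q_1 = a_1/‖a_1‖ = (3, 1, 3, -2)/4.7958 = (0.6255, 0.2085, 0.6255, -0.4170).
r_{12} = q_1·a_2 = 3.3362.
u_2 = a_2 − 3.3362·q_1 = (-2.0870, 3.3043, -0.0870, -1.6087).
‖u_2‖ = 4.2272, so q_2 = (-0.4937, 0.7817, -0.0206, -0.3806).
r_{13} = q_1·a_3 = -2.9192; r_{23} = q_2·a_3 = 2.3039.
u_3 = a_3 + 2.9192·q_1 − 2.3039·q_2 = (-0.0365, -2.1922, -2.1265, -4.3406).
‖u_3‖ = 5.3076, so q_3 = (-0.0069, -0.4130, -0.4007, -0.8178).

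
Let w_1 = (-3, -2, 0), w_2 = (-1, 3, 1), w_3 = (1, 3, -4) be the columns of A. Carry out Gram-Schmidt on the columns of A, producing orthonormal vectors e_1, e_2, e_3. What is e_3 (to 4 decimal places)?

w_1 = (-3, -2, 0); ‖w_1‖ = 3.6056, so e_1 = (-0.8321, -0.5547, 0.0000).
e_1·w_2 = (-0.8321)·(-1) + (-0.5547)·3 + 0.0000·1 = -0.8321.
u_2 = w_2 + 0.8321·e_1 = (-1.6923, 2.5385, 1.0000).
‖u_2‖ = 3.2106, so e_2 = (-0.5271, 0.7907, 0.3115).
e_1·w_3 = (-0.8321)·1 + (-0.5547)·3 + 0.0000·(-4) = -2.4962; e_2·w_3 = (-0.5271)·1 + 0.7907·3 + 0.3115·(-4) = 0.5990.
u_3 = w_3 + 2.4962·e_1 − 0.5990·e_2 = (-0.7612, 1.1418, -4.1866).
‖u_3‖ = 4.4057, so e_3 = (-0.1728, 0.2592, -0.9503).

e_3 = (-0.1728, 0.2592, -0.9503)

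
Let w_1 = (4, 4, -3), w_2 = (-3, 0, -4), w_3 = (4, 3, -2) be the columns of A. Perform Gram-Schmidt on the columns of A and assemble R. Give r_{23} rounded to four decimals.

r_{23} = -0.8000

w_1 = (4, 4, -3); ‖w_1‖ = 6.4031, so e_1 = (0.6247, 0.6247, -0.4685).
e_1·w_2 = 0.6247·(-3) + 0.6247·0 + (-0.4685)·(-4) = 0.0000.
u_2 = w_2 + 0.0000·e_1 = (-3.0000, 0.0000, -4.0000).
‖u_2‖ = 5.0000, so e_2 = (-0.6000, 0.0000, -0.8000).
r_{23} = e_2·w_3 = -0.8000.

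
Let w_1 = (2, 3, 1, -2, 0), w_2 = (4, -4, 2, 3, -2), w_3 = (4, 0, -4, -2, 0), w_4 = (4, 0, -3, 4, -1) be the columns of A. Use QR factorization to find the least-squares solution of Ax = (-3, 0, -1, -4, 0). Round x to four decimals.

w_1 = (2, 3, 1, -2, 0); ‖w_1‖ = 4.2426, so q_1 = (0.4714, 0.7071, 0.2357, -0.4714, 0.0000).
q_1·w_2 = 0.4714·4 + 0.7071·(-4) + 0.2357·2 + (-0.4714)·3 + 0.0000·(-2) = -1.8856.
u_2 = w_2 + 1.8856·q_1 = (4.8889, -2.6667, 2.4444, 2.1111, -2.0000).
‖u_2‖ = 6.7412, so q_2 = (0.7252, -0.3956, 0.3626, 0.3132, -0.2967).
q_1·w_3 = 0.4714·4 + 0.7071·0 + 0.2357·(-4) + (-0.4714)·(-2) + 0.0000·0 = 1.8856; q_2·w_3 = 0.7252·4 + (-0.3956)·0 + 0.3626·(-4) + 0.3132·(-2) + (-0.2967)·0 = 0.8241.
u_3 = w_3 − 1.8856·q_1 − 0.8241·q_2 = (2.5134, -1.0073, -4.7433, -1.3692, 0.2445).
‖u_3‖ = 5.6361, so q_3 = (0.4460, -0.1787, -0.8416, -0.2429, 0.0434).
q_1·w_4 = 0.4714·4 + 0.7071·0 + 0.2357·(-3) + (-0.4714)·4 + 0.0000·(-1) = -0.7071; q_2·w_4 = 0.7252·4 + (-0.3956)·0 + 0.3626·(-3) + 0.3132·4 + (-0.2967)·(-1) = 3.3624; q_3·w_4 = 0.4460·4 + (-0.1787)·0 + (-0.8416)·(-3) + (-0.2429)·4 + 0.0434·(-1) = 3.2935.
u_4 = w_4 + 0.7071·q_1 − 3.3624·q_2 − 3.2935·q_3 = (0.4261, 2.4187, -1.2808, 3.4138, -0.1453).
‖u_4‖ = 4.3986, so q_4 = (0.0969, 0.5499, -0.2912, 0.7761, -0.0330).
Qᵀb = (0.2357, -3.7909, 0.4755, -3.1039).
Back-substitute: x_4 = -3.1039/4.3986 = -0.7057.
x_3 = (0.4755 − 3.2935·(-0.7057))/5.6361 = 0.4967.
x_2 = (-3.7909 − 0.8241·0.4967 − 3.3624·(-0.7057))/6.7412 = -0.2711.
x_1 = (0.2357 + 1.8856·(-0.2711) − 1.8856·0.4967 + 0.7071·(-0.7057))/4.2426 = -0.4033.

x = (-0.4033, -0.2711, 0.4967, -0.7057)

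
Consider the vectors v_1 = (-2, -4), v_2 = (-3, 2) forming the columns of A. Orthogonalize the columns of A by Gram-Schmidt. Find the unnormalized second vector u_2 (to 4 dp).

v_1 = (-2, -4); ‖v_1‖ = 4.4721, so e_1 = (-0.4472, -0.8944).
e_1·v_2 = (-0.4472)·(-3) + (-0.8944)·2 = -0.4472.
u_2 = v_2 + 0.4472·e_1 = (-3.2000, 1.6000).

u_2 = (-3.2000, 1.6000)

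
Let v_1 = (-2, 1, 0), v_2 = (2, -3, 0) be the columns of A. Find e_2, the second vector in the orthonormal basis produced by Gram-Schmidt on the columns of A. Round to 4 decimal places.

e_1 = v_1/‖v_1‖ = (-2, 1, 0)/2.2361 = (-0.8944, 0.4472, 0.0000).
r_{12} = e_1·v_2 = -3.1305.
u_2 = v_2 + 3.1305·e_1 = (-0.8000, -1.6000, 0.0000).
‖u_2‖ = 1.7889, so e_2 = (-0.4472, -0.8944, 0.0000).

e_2 = (-0.4472, -0.8944, 0.0000)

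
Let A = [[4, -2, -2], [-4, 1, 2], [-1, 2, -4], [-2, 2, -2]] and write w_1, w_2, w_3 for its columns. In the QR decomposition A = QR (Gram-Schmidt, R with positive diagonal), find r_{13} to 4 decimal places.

r_{13} = -1.3152

w_1 = (4, -4, -1, -2); ‖w_1‖ = 6.0828, so e_1 = (0.6576, -0.6576, -0.1644, -0.3288).
r_{13} = e_1·w_3 = -1.3152.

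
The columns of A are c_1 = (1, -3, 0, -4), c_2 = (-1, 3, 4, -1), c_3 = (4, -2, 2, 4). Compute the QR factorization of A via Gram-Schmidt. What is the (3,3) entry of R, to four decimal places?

r_{33} = 6.0404

e_1 = c_1/‖c_1‖ = (1, -3, 0, -4)/5.0990 = (0.1961, -0.5883, 0.0000, -0.7845).
r_{12} = e_1·c_2 = -1.1767.
u_2 = c_2 + 1.1767·e_1 = (-0.7692, 2.3077, 4.0000, -1.9231).
‖u_2‖ = 5.0612, so e_2 = (-0.1520, 0.4560, 0.7903, -0.3800).
r_{13} = e_1·c_3 = -1.1767; r_{23} = e_2·c_3 = -1.4591.
u_3 = c_3 + 1.1767·e_1 + 1.4591·e_2 = (4.0090, -2.0270, 3.1532, 2.5225).
r_{33} = ‖u_3‖ = 6.0404.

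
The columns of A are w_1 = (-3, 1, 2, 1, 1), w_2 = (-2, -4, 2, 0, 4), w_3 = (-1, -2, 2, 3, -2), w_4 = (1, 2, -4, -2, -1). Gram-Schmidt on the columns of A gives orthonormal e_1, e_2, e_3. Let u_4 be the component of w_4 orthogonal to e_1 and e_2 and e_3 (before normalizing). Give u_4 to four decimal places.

u_4 = (-1.2252, -0.4531, -1.4717, 0.0506, -0.3299)

w_1 = (-3, 1, 2, 1, 1); ‖w_1‖ = 4.0000, so e_1 = (-0.7500, 0.2500, 0.5000, 0.2500, 0.2500).
e_1·w_2 = (-0.7500)·(-2) + 0.2500·(-4) + 0.5000·2 + 0.2500·0 + 0.2500·4 = 2.5000.
u_2 = w_2 − 2.5000·e_1 = (-0.1250, -4.6250, 0.7500, -0.6250, 3.3750).
‖u_2‖ = 5.8095, so e_2 = (-0.0215, -0.7961, 0.1291, -0.1076, 0.5809).
e_1·w_3 = (-0.7500)·(-1) + 0.2500·(-2) + 0.5000·2 + 0.2500·3 + 0.2500·(-2) = 1.5000; e_2·w_3 = (-0.0215)·(-1) + (-0.7961)·(-2) + 0.1291·2 + (-0.1076)·3 + 0.5809·(-2) = 0.3873.
u_3 = w_3 − 1.5000·e_1 − 0.3873·e_2 = (0.1333, -2.0667, 1.2000, 2.6667, -2.6000).
‖u_3‖ = 4.4272, so e_3 = (0.0301, -0.4668, 0.2711, 0.6023, -0.5873).
e_1·w_4 = (-0.7500)·1 + 0.2500·2 + 0.5000·(-4) + 0.2500·(-2) + 0.2500·(-1) = -3.0000; e_2·w_4 = (-0.0215)·1 + (-0.7961)·2 + 0.1291·(-4) + (-0.1076)·(-2) + 0.5809·(-1) = -2.4959; e_3·w_4 = 0.0301·1 + (-0.4668)·2 + 0.2711·(-4) + 0.6023·(-2) + (-0.5873)·(-1) = -2.6051.
u_4 = w_4 + 3.0000·e_1 + 2.4959·e_2 + 2.6051·e_3 = (-1.2252, -0.4531, -1.4717, 0.0506, -0.3299).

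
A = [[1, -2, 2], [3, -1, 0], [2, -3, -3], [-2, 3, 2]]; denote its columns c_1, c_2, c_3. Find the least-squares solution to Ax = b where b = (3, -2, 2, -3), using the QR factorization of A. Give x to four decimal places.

x = (-1.3027, -1.9216, 0.2774)

e_1 = c_1/‖c_1‖ = (1, 3, 2, -2)/4.2426 = (0.2357, 0.7071, 0.4714, -0.4714).
r_{12} = e_1·c_2 = -4.0069.
u_2 = c_2 + 4.0069·e_1 = (-1.0556, 1.8333, -1.1111, 1.1111).
‖u_2‖ = 2.6352, so e_2 = (-0.4006, 0.6957, -0.4216, 0.4216).
r_{13} = e_1·c_3 = -1.8856; r_{23} = e_2·c_3 = 1.3071.
u_3 = c_3 + 1.8856·e_1 − 1.3071·e_2 = (2.9680, 0.4240, -1.5600, 0.5600).
‖u_3‖ = 3.4258, so e_3 = (0.8664, 0.1238, -0.4554, 0.1635).
Qᵀb = (1.6499, -4.7013, 0.9504).
Back-substitute: x_3 = 0.9504/3.4258 = 0.2774.
x_2 = (-4.7013 − 1.3071·0.2774)/2.6352 = -1.9216.
x_1 = (1.6499 + 4.0069·(-1.9216) + 1.8856·0.2774)/4.2426 = -1.3027.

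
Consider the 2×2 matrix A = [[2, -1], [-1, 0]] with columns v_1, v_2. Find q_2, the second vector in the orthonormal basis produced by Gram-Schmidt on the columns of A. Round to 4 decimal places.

q_2 = (-0.4472, -0.8944)

v_1 = (2, -1); ‖v_1‖ = 2.2361, so q_1 = (0.8944, -0.4472).
q_1·v_2 = 0.8944·(-1) + (-0.4472)·0 = -0.8944.
u_2 = v_2 + 0.8944·q_1 = (-0.2000, -0.4000).
‖u_2‖ = 0.4472, so q_2 = (-0.4472, -0.8944).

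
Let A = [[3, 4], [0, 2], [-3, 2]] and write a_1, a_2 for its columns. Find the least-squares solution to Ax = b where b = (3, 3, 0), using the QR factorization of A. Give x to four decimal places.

a_1 = (3, 0, -3); ‖a_1‖ = 4.2426, so e_1 = (0.7071, 0.0000, -0.7071).
e_1·a_2 = 0.7071·4 + 0.0000·2 + (-0.7071)·2 = 1.4142.
u_2 = a_2 − 1.4142·e_1 = (3.0000, 2.0000, 3.0000).
‖u_2‖ = 4.6904, so e_2 = (0.6396, 0.4264, 0.6396).
Qᵀb = (2.1213, 3.1980).
Back-substitute: x_2 = 3.1980/4.6904 = 0.6818.
x_1 = (2.1213 − 1.4142·0.6818)/4.2426 = 0.2727.

x = (0.2727, 0.6818)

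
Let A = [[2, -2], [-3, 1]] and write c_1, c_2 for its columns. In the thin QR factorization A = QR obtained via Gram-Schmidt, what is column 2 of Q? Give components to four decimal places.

q_1 = c_1/‖c_1‖ = (2, -3)/3.6056 = (0.5547, -0.8321).
r_{12} = q_1·c_2 = -1.9415.
u_2 = c_2 + 1.9415·q_1 = (-0.9231, -0.6154).
‖u_2‖ = 1.1094, so q_2 = (-0.8321, -0.5547).

q_2 = (-0.8321, -0.5547)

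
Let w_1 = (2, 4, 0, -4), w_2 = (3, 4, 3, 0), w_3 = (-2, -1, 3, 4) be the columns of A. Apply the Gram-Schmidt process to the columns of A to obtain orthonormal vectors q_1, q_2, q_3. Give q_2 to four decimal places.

q_2 = (0.3921, 0.3431, 0.6617, 0.5392)

w_1 = (2, 4, 0, -4); ‖w_1‖ = 6.0000, so q_1 = (0.3333, 0.6667, 0.0000, -0.6667).
q_1·w_2 = 0.3333·3 + 0.6667·4 + 0.0000·3 + (-0.6667)·0 = 3.6667.
u_2 = w_2 − 3.6667·q_1 = (1.7778, 1.5556, 3.0000, 2.4444).
‖u_2‖ = 4.5338, so q_2 = (0.3921, 0.3431, 0.6617, 0.5392).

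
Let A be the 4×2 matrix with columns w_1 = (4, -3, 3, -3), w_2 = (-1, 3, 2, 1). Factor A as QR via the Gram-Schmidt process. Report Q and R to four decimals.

Q = [[0.6100, -0.0196], [-0.4575, 0.6467], [0.4575, 0.7577], [-0.4575, 0.0849]], R = [[6.5574, -1.5250], [0.0000, 3.5601]]

e_1 = w_1/‖w_1‖ = (4, -3, 3, -3)/6.5574 = (0.6100, -0.4575, 0.4575, -0.4575).
r_{12} = e_1·w_2 = -1.5250.
u_2 = w_2 + 1.5250·e_1 = (-0.0698, 2.3023, 2.6977, 0.3023).
‖u_2‖ = 3.5601, so e_2 = (-0.0196, 0.6467, 0.7577, 0.0849).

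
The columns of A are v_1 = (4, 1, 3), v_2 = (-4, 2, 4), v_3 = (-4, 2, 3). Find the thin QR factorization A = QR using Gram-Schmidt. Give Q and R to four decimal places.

Q = [[0.7845, -0.6167, 0.0655], [0.1961, 0.3469, 0.9172], [0.5883, 0.7066, -0.3931]], R = [[5.0990, -0.3922, -0.9806], [0.0000, 5.9872, 5.2805], [0.0000, 0.0000, 0.3931]]

v_1 = (4, 1, 3); ‖v_1‖ = 5.0990, so e_1 = (0.7845, 0.1961, 0.5883).
e_1·v_2 = 0.7845·(-4) + 0.1961·2 + 0.5883·4 = -0.3922.
u_2 = v_2 + 0.3922·e_1 = (-3.6923, 2.0769, 4.2308).
‖u_2‖ = 5.9872, so e_2 = (-0.6167, 0.3469, 0.7066).
e_1·v_3 = 0.7845·(-4) + 0.1961·2 + 0.5883·3 = -0.9806; e_2·v_3 = (-0.6167)·(-4) + 0.3469·2 + 0.7066·3 = 5.2805.
u_3 = v_3 + 0.9806·e_1 − 5.2805·e_2 = (0.0258, 0.3605, -0.1545).
‖u_3‖ = 0.3931, so e_3 = (0.0655, 0.9172, -0.3931).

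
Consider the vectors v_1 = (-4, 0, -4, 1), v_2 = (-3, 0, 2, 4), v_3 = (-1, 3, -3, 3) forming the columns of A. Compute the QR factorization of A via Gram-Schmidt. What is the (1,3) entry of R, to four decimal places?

r_{13} = 3.3075

e_1 = v_1/‖v_1‖ = (-4, 0, -4, 1)/5.7446 = (-0.6963, 0.0000, -0.6963, 0.1741).
r_{13} = e_1·v_3 = 3.3075.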